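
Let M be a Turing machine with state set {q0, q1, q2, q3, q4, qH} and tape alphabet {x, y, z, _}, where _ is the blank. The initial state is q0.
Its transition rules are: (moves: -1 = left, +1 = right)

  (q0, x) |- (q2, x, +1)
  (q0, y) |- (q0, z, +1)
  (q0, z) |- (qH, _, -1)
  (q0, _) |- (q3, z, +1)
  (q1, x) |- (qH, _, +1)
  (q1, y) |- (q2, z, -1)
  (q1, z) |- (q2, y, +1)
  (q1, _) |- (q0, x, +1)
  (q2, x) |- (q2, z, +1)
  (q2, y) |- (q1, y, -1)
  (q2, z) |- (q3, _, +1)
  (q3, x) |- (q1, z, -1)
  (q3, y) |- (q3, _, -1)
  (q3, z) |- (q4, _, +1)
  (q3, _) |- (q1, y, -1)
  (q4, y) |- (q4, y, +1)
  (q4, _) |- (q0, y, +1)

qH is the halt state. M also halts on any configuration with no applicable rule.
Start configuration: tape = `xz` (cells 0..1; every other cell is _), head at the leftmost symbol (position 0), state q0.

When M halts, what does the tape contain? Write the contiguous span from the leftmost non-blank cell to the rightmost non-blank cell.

xx__zyzy

q0 | [x]z______   read x → write x, move +1, go to q2
q2 | x[z]______   read z → write _, move +1, go to q3
q3 | x_[_]_____   read _ → write y, move -1, go to q1
q1 | x[_]y_____   read _ → write x, move +1, go to q0
q0 | xx[y]_____   read y → write z, move +1, go to q0
q0 | xxz[_]____   read _ → write z, move +1, go to q3
q3 | xxzz[_]___   read _ → write y, move -1, go to q1
q1 | xxz[z]y___   read z → write y, move +1, go to q2
q2 | xxzy[y]___   read y → write y, move -1, go to q1
q1 | xxz[y]y___   read y → write z, move -1, go to q2
q2 | xx[z]zy___   read z → write _, move +1, go to q3
q3 | xx_[z]y___   read z → write _, move +1, go to q4
q4 | xx__[y]___   read y → write y, move +1, go to q4
q4 | xx__y[_]__   read _ → write y, move +1, go to q0
q0 | xx__yy[_]_   read _ → write z, move +1, go to q3
q3 | xx__yyz[_]   read _ → write y, move -1, go to q1
q1 | xx__yy[z]y   read z → write y, move +1, go to q2
q2 | xx__yyy[y]   read y → write y, move -1, go to q1
q1 | xx__yy[y]y   read y → write z, move -1, go to q2
q2 | xx__y[y]zy   read y → write y, move -1, go to q1
q1 | xx__[y]yzy   read y → write z, move -1, go to q2
q2 | xx_[_]zyzy
The non-blank tape span at halt is xx__zyzy.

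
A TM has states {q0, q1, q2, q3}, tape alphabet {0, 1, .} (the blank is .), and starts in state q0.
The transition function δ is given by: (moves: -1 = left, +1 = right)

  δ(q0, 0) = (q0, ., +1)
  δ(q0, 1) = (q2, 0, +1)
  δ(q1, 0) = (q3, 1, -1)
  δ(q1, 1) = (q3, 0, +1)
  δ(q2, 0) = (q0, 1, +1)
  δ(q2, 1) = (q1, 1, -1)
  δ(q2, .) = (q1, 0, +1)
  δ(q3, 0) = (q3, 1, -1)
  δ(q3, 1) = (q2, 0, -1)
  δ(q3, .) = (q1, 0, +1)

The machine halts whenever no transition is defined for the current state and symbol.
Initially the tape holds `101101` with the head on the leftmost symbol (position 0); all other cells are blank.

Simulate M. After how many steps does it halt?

state=q0 head=0 tape=[1]01101..   (q0,1)→(q2,0,+1)
state=q2 head=1 tape=0[0]1101..   (q2,0)→(q0,1,+1)
state=q0 head=2 tape=01[1]101..   (q0,1)→(q2,0,+1)
state=q2 head=3 tape=010[1]01..   (q2,1)→(q1,1,-1)
state=q1 head=2 tape=01[0]101..   (q1,0)→(q3,1,-1)
state=q3 head=1 tape=0[1]1101..   (q3,1)→(q2,0,-1)
state=q2 head=0 tape=[0]01101..   (q2,0)→(q0,1,+1)
state=q0 head=1 tape=1[0]1101..   (q0,0)→(q0,.,+1)
state=q0 head=2 tape=1.[1]101..   (q0,1)→(q2,0,+1)
state=q2 head=3 tape=1.0[1]01..   (q2,1)→(q1,1,-1)
state=q1 head=2 tape=1.[0]101..   (q1,0)→(q3,1,-1)
state=q3 head=1 tape=1[.]1101..   (q3,.)→(q1,0,+1)
state=q1 head=2 tape=10[1]101..   (q1,1)→(q3,0,+1)
state=q3 head=3 tape=100[1]01..   (q3,1)→(q2,0,-1)
state=q2 head=2 tape=10[0]001..   (q2,0)→(q0,1,+1)
state=q0 head=3 tape=101[0]01..   (q0,0)→(q0,.,+1)
state=q0 head=4 tape=101.[0]1..   (q0,0)→(q0,.,+1)
state=q0 head=5 tape=101..[1]..   (q0,1)→(q2,0,+1)
state=q2 head=6 tape=101..0[.].   (q2,.)→(q1,0,+1)
state=q1 head=7 tape=101..00[.]
M halts after 19 transitions.

19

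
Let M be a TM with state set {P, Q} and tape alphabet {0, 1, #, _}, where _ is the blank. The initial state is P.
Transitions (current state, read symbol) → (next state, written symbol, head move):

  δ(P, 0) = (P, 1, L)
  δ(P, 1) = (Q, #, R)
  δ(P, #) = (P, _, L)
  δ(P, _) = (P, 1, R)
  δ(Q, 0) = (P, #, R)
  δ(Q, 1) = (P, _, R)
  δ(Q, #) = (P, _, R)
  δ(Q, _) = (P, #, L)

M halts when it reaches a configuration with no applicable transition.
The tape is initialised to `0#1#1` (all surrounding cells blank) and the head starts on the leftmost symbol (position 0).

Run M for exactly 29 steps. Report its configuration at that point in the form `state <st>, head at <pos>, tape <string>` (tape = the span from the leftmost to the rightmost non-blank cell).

state P, head at 1, tape 1#1_###

P | _[0]#1#1_   read 0 → write 1, move L, go to P
P | [_]1#1#1_   read _ → write 1, move R, go to P
P | 1[1]#1#1_   read 1 → write #, move R, go to Q
Q | 1#[#]1#1_   read # → write _, move R, go to P
P | 1#_[1]#1_   read 1 → write #, move R, go to Q
Q | 1#_#[#]1_   read # → write _, move R, go to P
P | 1#_#_[1]_   read 1 → write #, move R, go to Q
Q | 1#_#_#[_]   read _ → write #, move L, go to P
P | 1#_#_[#]#   read # → write _, move L, go to P
P | 1#_#[_]_#   read _ → write 1, move R, go to P
P | 1#_#1[_]#   read _ → write 1, move R, go to P
P | 1#_#11[#]   read # → write _, move L, go to P
P | 1#_#1[1]_   read 1 → write #, move R, go to Q
Q | 1#_#1#[_]   read _ → write #, move L, go to P
P | 1#_#1[#]#   read # → write _, move L, go to P
P | 1#_#[1]_#   read 1 → write #, move R, go to Q
Q | 1#_##[_]#   read _ → write #, move L, go to P
P | 1#_#[#]##   read # → write _, move L, go to P
P | 1#_[#]_##   read # → write _, move L, go to P
P | 1#[_]__##   read _ → write 1, move R, go to P
P | 1#1[_]_##   read _ → write 1, move R, go to P
P | 1#11[_]##   read _ → write 1, move R, go to P
P | 1#111[#]#   read # → write _, move L, go to P
P | 1#11[1]_#   read 1 → write #, move R, go to Q
Q | 1#11#[_]#   read _ → write #, move L, go to P
P | 1#11[#]##   read # → write _, move L, go to P
P | 1#1[1]_##   read 1 → write #, move R, go to Q
Q | 1#1#[_]##   read _ → write #, move L, go to P
P | 1#1[#]###   read # → write _, move L, go to P
P | 1#[1]_###
After 29 steps: state P, head at 1, tape 1#1_###.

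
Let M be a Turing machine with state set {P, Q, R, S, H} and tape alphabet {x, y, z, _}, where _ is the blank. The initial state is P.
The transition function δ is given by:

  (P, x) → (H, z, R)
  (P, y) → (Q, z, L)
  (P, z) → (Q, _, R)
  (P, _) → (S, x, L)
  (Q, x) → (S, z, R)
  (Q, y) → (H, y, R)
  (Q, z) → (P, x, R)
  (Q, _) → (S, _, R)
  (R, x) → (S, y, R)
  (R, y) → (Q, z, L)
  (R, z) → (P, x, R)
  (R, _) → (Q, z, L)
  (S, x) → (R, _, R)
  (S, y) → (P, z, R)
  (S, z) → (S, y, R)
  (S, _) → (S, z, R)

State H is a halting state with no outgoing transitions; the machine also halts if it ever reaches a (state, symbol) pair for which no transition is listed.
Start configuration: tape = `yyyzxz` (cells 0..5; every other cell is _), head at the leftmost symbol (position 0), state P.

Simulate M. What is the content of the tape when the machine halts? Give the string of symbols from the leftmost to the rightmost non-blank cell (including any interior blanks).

state=P head=0 tape=_[y]yyzxz   (P,y)→(Q,z,L)
state=Q head=-1 tape=[_]zyyzxz   (Q,_)→(S,_,R)
state=S head=0 tape=_[z]yyzxz   (S,z)→(S,y,R)
state=S head=1 tape=_y[y]yzxz   (S,y)→(P,z,R)
state=P head=2 tape=_yz[y]zxz   (P,y)→(Q,z,L)
state=Q head=1 tape=_y[z]zzxz   (Q,z)→(P,x,R)
state=P head=2 tape=_yx[z]zxz   (P,z)→(Q,_,R)
state=Q head=3 tape=_yx_[z]xz   (Q,z)→(P,x,R)
state=P head=4 tape=_yx_x[x]z   (P,x)→(H,z,R)
state=H head=5 tape=_yx_xz[z]
The non-blank tape span at halt is yx_xzz.

yx_xzz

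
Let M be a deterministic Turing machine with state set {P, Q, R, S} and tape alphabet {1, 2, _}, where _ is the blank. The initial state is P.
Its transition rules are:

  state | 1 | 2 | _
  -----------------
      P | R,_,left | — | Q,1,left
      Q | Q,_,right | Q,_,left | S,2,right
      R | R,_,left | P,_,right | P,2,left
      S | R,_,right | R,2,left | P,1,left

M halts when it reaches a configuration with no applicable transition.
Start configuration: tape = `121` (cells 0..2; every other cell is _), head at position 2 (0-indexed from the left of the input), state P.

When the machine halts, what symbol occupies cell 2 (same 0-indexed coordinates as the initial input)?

2

state=P head=2 tape=12[1]___   (P,1)→(R,_,left)
state=R head=1 tape=1[2]____   (R,2)→(P,_,right)
state=P head=2 tape=1_[_]___   (P,_)→(Q,1,left)
state=Q head=1 tape=1[_]1___   (Q,_)→(S,2,right)
state=S head=2 tape=12[1]___   (S,1)→(R,_,right)
state=R head=3 tape=12_[_]__   (R,_)→(P,2,left)
state=P head=2 tape=12[_]2__   (P,_)→(Q,1,left)
state=Q head=1 tape=1[2]12__   (Q,2)→(Q,_,left)
state=Q head=0 tape=[1]_12__   (Q,1)→(Q,_,right)
state=Q head=1 tape=_[_]12__   (Q,_)→(S,2,right)
state=S head=2 tape=_2[1]2__   (S,1)→(R,_,right)
state=R head=3 tape=_2_[2]__   (R,2)→(P,_,right)
state=P head=4 tape=_2__[_]_   (P,_)→(Q,1,left)
state=Q head=3 tape=_2_[_]1_   (Q,_)→(S,2,right)
state=S head=4 tape=_2_2[1]_   (S,1)→(R,_,right)
state=R head=5 tape=_2_2_[_]   (R,_)→(P,2,left)
state=P head=4 tape=_2_2[_]2   (P,_)→(Q,1,left)
state=Q head=3 tape=_2_[2]12   (Q,2)→(Q,_,left)
state=Q head=2 tape=_2[_]_12   (Q,_)→(S,2,right)
state=S head=3 tape=_22[_]12   (S,_)→(P,1,left)
state=P head=2 tape=_2[2]112
Cell 2 holds 2 when M halts.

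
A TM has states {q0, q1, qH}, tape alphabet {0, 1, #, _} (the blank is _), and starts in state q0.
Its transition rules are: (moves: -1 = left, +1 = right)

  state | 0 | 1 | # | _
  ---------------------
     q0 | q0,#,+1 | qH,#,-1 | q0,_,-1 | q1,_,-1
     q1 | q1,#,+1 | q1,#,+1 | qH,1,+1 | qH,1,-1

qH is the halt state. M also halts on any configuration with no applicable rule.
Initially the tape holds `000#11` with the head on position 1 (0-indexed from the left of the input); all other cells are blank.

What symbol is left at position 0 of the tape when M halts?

1

q0 | 0[0]0#11   read 0 → write #, move +1, go to q0
q0 | 0#[0]#11   read 0 → write #, move +1, go to q0
q0 | 0##[#]11   read # → write _, move -1, go to q0
q0 | 0#[#]_11   read # → write _, move -1, go to q0
q0 | 0[#]__11   read # → write _, move -1, go to q0
q0 | [0]___11   read 0 → write #, move +1, go to q0
q0 | #[_]__11   read _ → write _, move -1, go to q1
q1 | [#]___11   read # → write 1, move +1, go to qH
qH | 1[_]__11
Cell 0 holds 1 when M halts.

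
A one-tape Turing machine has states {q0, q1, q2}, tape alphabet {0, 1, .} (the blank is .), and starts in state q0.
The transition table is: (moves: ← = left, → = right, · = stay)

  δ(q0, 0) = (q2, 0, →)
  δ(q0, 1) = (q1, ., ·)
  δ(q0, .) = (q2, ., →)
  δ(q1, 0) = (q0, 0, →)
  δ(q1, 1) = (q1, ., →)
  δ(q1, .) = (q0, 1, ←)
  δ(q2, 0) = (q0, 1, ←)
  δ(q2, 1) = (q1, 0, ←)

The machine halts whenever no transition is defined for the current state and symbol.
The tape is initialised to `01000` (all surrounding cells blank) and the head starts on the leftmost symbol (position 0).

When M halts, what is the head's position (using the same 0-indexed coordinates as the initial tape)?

q0 | [0]1000.   read 0 → write 0, move →, go to q2
q2 | 0[1]000.   read 1 → write 0, move ←, go to q1
q1 | [0]0000.   read 0 → write 0, move →, go to q0
q0 | 0[0]000.   read 0 → write 0, move →, go to q2
q2 | 00[0]00.   read 0 → write 1, move ←, go to q0
q0 | 0[0]100.   read 0 → write 0, move →, go to q2
q2 | 00[1]00.   read 1 → write 0, move ←, go to q1
q1 | 0[0]000.   read 0 → write 0, move →, go to q0
q0 | 00[0]00.   read 0 → write 0, move →, go to q2
q2 | 000[0]0.   read 0 → write 1, move ←, go to q0
q0 | 00[0]10.   read 0 → write 0, move →, go to q2
q2 | 000[1]0.   read 1 → write 0, move ←, go to q1
q1 | 00[0]00.   read 0 → write 0, move →, go to q0
q0 | 000[0]0.   read 0 → write 0, move →, go to q2
q2 | 0000[0].   read 0 → write 1, move ←, go to q0
q0 | 000[0]1.   read 0 → write 0, move →, go to q2
q2 | 0000[1].   read 1 → write 0, move ←, go to q1
q1 | 000[0]0.   read 0 → write 0, move →, go to q0
q0 | 0000[0].   read 0 → write 0, move →, go to q2
q2 | 00000[.]
At halt the head is at cell 5.

5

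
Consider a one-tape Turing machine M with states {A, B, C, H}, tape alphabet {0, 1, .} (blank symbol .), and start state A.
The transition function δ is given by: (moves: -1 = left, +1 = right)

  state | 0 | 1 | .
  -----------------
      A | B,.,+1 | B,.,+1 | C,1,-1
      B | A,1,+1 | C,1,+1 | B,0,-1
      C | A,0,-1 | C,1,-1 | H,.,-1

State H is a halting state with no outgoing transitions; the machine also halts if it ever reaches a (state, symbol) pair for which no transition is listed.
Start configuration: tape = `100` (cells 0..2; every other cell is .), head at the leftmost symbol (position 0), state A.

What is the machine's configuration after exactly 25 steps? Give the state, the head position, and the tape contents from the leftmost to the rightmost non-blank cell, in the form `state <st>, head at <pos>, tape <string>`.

state=A head=0 tape=[1]00....   (A,1)→(B,.,+1)
state=B head=1 tape=.[0]0....   (B,0)→(A,1,+1)
state=A head=2 tape=.1[0]....   (A,0)→(B,.,+1)
state=B head=3 tape=.1.[.]...   (B,.)→(B,0,-1)
state=B head=2 tape=.1[.]0...   (B,.)→(B,0,-1)
state=B head=1 tape=.[1]00...   (B,1)→(C,1,+1)
state=C head=2 tape=.1[0]0...   (C,0)→(A,0,-1)
state=A head=1 tape=.[1]00...   (A,1)→(B,.,+1)
state=B head=2 tape=..[0]0...   (B,0)→(A,1,+1)
state=A head=3 tape=..1[0]...   (A,0)→(B,.,+1)
state=B head=4 tape=..1.[.]..   (B,.)→(B,0,-1)
state=B head=3 tape=..1[.]0..   (B,.)→(B,0,-1)
state=B head=2 tape=..[1]00..   (B,1)→(C,1,+1)
state=C head=3 tape=..1[0]0..   (C,0)→(A,0,-1)
state=A head=2 tape=..[1]00..   (A,1)→(B,.,+1)
state=B head=3 tape=...[0]0..   (B,0)→(A,1,+1)
state=A head=4 tape=...1[0]..   (A,0)→(B,.,+1)
state=B head=5 tape=...1.[.].   (B,.)→(B,0,-1)
state=B head=4 tape=...1[.]0.   (B,.)→(B,0,-1)
state=B head=3 tape=...[1]00.   (B,1)→(C,1,+1)
state=C head=4 tape=...1[0]0.   (C,0)→(A,0,-1)
state=A head=3 tape=...[1]00.   (A,1)→(B,.,+1)
state=B head=4 tape=....[0]0.   (B,0)→(A,1,+1)
state=A head=5 tape=....1[0].   (A,0)→(B,.,+1)
state=B head=6 tape=....1.[.]   (B,.)→(B,0,-1)
state=B head=5 tape=....1[.]0
After 25 steps: state B, head at 5, tape 1.0.

state B, head at 5, tape 1.0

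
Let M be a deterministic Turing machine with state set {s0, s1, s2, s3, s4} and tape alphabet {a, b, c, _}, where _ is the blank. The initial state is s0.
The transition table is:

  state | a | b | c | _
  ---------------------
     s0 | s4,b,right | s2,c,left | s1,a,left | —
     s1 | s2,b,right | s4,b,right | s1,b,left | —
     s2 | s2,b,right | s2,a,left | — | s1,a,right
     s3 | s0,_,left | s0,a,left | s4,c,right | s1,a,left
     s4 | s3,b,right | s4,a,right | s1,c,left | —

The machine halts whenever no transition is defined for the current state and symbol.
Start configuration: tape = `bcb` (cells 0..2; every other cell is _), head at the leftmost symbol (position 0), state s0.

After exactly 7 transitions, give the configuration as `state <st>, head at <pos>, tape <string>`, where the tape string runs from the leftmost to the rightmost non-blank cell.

state s1, head at -1, tape aaacb

state=s0 head=0 tape=__[b]cb   (s0,b)→(s2,c,left)
state=s2 head=-1 tape=_[_]ccb   (s2,_)→(s1,a,right)
state=s1 head=0 tape=_a[c]cb   (s1,c)→(s1,b,left)
state=s1 head=-1 tape=_[a]bcb   (s1,a)→(s2,b,right)
state=s2 head=0 tape=_b[b]cb   (s2,b)→(s2,a,left)
state=s2 head=-1 tape=_[b]acb   (s2,b)→(s2,a,left)
state=s2 head=-2 tape=[_]aacb   (s2,_)→(s1,a,right)
state=s1 head=-1 tape=a[a]acb
After 7 steps: state s1, head at -1, tape aaacb.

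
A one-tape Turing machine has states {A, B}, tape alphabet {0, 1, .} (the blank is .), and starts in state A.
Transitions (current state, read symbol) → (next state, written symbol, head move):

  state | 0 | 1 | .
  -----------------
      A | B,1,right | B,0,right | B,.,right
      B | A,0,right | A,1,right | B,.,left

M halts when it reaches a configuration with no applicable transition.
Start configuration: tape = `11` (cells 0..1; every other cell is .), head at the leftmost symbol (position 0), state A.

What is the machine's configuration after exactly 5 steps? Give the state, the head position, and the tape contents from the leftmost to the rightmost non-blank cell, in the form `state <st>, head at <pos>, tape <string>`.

state B, head at 1, tape 01

A | [1]1..   read 1 → write 0, move right, go to B
B | 0[1]..   read 1 → write 1, move right, go to A
A | 01[.].   read . → write ., move right, go to B
B | 01.[.]   read . → write ., move left, go to B
B | 01[.].   read . → write ., move left, go to B
B | 0[1]..
After 5 steps: state B, head at 1, tape 01.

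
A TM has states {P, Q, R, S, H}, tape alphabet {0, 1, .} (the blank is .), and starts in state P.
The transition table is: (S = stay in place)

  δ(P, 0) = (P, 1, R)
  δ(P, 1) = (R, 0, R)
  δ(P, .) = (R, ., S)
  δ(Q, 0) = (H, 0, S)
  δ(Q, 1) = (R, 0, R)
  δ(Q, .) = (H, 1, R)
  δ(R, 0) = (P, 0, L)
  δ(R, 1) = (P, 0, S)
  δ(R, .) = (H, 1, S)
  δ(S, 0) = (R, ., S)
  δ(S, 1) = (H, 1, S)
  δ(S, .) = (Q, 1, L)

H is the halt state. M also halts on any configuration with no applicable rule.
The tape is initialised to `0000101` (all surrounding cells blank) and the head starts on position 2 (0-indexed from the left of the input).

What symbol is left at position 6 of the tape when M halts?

0

P | 00[0]0101.   read 0 → write 1, move R, go to P
P | 001[0]101.   read 0 → write 1, move R, go to P
P | 0011[1]01.   read 1 → write 0, move R, go to R
R | 00110[0]1.   read 0 → write 0, move L, go to P
P | 0011[0]01.   read 0 → write 1, move R, go to P
P | 00111[0]1.   read 0 → write 1, move R, go to P
P | 001111[1].   read 1 → write 0, move R, go to R
R | 0011110[.]   read . → write 1, move S, go to H
H | 0011110[1]
Cell 6 holds 0 when M halts.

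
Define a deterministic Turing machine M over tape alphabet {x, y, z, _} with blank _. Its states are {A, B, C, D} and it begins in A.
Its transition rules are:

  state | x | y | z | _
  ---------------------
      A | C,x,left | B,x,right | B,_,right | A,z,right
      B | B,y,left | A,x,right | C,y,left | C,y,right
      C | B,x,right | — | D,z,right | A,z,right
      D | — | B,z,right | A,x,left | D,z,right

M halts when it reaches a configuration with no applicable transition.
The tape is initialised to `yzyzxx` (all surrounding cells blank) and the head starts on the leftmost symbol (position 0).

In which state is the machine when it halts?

C

A | _[y]zyzxx   read y → write x, move right, go to B
B | _x[z]yzxx   read z → write y, move left, go to C
C | _[x]yyzxx   read x → write x, move right, go to B
B | _x[y]yzxx   read y → write x, move right, go to A
A | _xx[y]zxx   read y → write x, move right, go to B
B | _xxx[z]xx   read z → write y, move left, go to C
C | _xx[x]yxx   read x → write x, move right, go to B
B | _xxx[y]xx   read y → write x, move right, go to A
A | _xxxx[x]x   read x → write x, move left, go to C
C | _xxx[x]xx   read x → write x, move right, go to B
B | _xxxx[x]x   read x → write y, move left, go to B
B | _xxx[x]yx   read x → write y, move left, go to B
B | _xx[x]yyx   read x → write y, move left, go to B
B | _x[x]yyyx   read x → write y, move left, go to B
B | _[x]yyyyx   read x → write y, move left, go to B
B | [_]yyyyyx   read _ → write y, move right, go to C
C | y[y]yyyyx
No transition is defined for (C, y); M halts in state C.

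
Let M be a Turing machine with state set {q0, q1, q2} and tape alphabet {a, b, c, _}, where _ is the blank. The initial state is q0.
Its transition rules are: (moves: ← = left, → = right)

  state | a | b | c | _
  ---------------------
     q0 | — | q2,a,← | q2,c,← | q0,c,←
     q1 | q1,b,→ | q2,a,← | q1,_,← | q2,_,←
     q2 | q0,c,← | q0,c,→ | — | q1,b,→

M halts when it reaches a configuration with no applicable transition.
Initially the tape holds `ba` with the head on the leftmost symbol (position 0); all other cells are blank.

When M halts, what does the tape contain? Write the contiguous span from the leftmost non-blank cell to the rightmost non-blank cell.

bccc

state=q0 head=0 tape=_[b]a_   (q0,b)→(q2,a,←)
state=q2 head=-1 tape=[_]aa_   (q2,_)→(q1,b,→)
state=q1 head=0 tape=b[a]a_   (q1,a)→(q1,b,→)
state=q1 head=1 tape=bb[a]_   (q1,a)→(q1,b,→)
state=q1 head=2 tape=bbb[_]   (q1,_)→(q2,_,←)
state=q2 head=1 tape=bb[b]_   (q2,b)→(q0,c,→)
state=q0 head=2 tape=bbc[_]   (q0,_)→(q0,c,←)
state=q0 head=1 tape=bb[c]c   (q0,c)→(q2,c,←)
state=q2 head=0 tape=b[b]cc   (q2,b)→(q0,c,→)
state=q0 head=1 tape=bc[c]c   (q0,c)→(q2,c,←)
state=q2 head=0 tape=b[c]cc
The non-blank tape span at halt is bccc.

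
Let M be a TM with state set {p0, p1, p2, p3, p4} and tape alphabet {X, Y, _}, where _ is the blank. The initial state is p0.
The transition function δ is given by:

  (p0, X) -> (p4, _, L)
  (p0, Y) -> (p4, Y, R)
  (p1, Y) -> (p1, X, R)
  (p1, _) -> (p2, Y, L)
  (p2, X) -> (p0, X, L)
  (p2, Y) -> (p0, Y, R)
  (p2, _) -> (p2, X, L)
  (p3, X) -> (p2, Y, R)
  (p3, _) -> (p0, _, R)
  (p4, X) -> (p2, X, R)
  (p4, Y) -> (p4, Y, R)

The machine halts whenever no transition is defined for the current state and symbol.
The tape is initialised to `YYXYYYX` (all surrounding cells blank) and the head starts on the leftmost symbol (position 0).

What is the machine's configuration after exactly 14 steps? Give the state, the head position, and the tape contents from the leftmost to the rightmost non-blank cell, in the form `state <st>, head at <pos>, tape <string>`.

p0 | [Y]YXYYYX_   read Y → write Y, move R, go to p4
p4 | Y[Y]XYYYX_   read Y → write Y, move R, go to p4
p4 | YY[X]YYYX_   read X → write X, move R, go to p2
p2 | YYX[Y]YYX_   read Y → write Y, move R, go to p0
p0 | YYXY[Y]YX_   read Y → write Y, move R, go to p4
p4 | YYXYY[Y]X_   read Y → write Y, move R, go to p4
p4 | YYXYYY[X]_   read X → write X, move R, go to p2
p2 | YYXYYYX[_]   read _ → write X, move L, go to p2
p2 | YYXYYY[X]X   read X → write X, move L, go to p0
p0 | YYXYY[Y]XX   read Y → write Y, move R, go to p4
p4 | YYXYYY[X]X   read X → write X, move R, go to p2
p2 | YYXYYYX[X]   read X → write X, move L, go to p0
p0 | YYXYYY[X]X   read X → write _, move L, go to p4
p4 | YYXYY[Y]_X   read Y → write Y, move R, go to p4
p4 | YYXYYY[_]X
After 14 steps: state p4, head at 6, tape YYXYYY_X.

state p4, head at 6, tape YYXYYY_X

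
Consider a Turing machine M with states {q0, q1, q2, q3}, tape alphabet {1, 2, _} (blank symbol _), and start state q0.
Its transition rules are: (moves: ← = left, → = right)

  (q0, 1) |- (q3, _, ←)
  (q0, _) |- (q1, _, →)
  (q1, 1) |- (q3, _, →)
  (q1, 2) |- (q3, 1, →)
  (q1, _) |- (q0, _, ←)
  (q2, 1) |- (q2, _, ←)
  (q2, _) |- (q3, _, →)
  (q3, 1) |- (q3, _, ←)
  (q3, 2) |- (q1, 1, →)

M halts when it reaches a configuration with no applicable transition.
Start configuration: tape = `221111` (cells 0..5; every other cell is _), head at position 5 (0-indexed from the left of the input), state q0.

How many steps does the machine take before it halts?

state=q0 head=5 tape=_22111[1]   (q0,1)→(q3,_,←)
state=q3 head=4 tape=_2211[1]_   (q3,1)→(q3,_,←)
state=q3 head=3 tape=_221[1]__   (q3,1)→(q3,_,←)
state=q3 head=2 tape=_22[1]___   (q3,1)→(q3,_,←)
state=q3 head=1 tape=_2[2]____   (q3,2)→(q1,1,→)
state=q1 head=2 tape=_21[_]___   (q1,_)→(q0,_,←)
state=q0 head=1 tape=_2[1]____   (q0,1)→(q3,_,←)
state=q3 head=0 tape=_[2]_____   (q3,2)→(q1,1,→)
state=q1 head=1 tape=_1[_]____   (q1,_)→(q0,_,←)
state=q0 head=0 tape=_[1]_____   (q0,1)→(q3,_,←)
state=q3 head=-1 tape=[_]______
M halts after 10 transitions.

10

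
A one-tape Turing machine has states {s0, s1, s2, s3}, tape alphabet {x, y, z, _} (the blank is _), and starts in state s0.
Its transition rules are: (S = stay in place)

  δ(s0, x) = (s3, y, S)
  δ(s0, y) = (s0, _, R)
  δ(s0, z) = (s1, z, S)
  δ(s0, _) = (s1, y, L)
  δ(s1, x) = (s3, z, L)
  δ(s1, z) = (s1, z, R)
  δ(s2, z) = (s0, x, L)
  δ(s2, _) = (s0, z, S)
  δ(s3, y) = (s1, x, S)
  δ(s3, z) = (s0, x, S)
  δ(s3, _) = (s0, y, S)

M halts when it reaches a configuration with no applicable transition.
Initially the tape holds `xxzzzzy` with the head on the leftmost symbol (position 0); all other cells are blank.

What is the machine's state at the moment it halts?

s1

s0 | _[x]xzzzzy   read x → write y, move S, go to s3
s3 | _[y]xzzzzy   read y → write x, move S, go to s1
s1 | _[x]xzzzzy   read x → write z, move L, go to s3
s3 | [_]zxzzzzy   read _ → write y, move S, go to s0
s0 | [y]zxzzzzy   read y → write _, move R, go to s0
s0 | _[z]xzzzzy   read z → write z, move S, go to s1
s1 | _[z]xzzzzy   read z → write z, move R, go to s1
s1 | _z[x]zzzzy   read x → write z, move L, go to s3
s3 | _[z]zzzzzy   read z → write x, move S, go to s0
s0 | _[x]zzzzzy   read x → write y, move S, go to s3
s3 | _[y]zzzzzy   read y → write x, move S, go to s1
s1 | _[x]zzzzzy   read x → write z, move L, go to s3
s3 | [_]zzzzzzy   read _ → write y, move S, go to s0
s0 | [y]zzzzzzy   read y → write _, move R, go to s0
s0 | _[z]zzzzzy   read z → write z, move S, go to s1
s1 | _[z]zzzzzy   read z → write z, move R, go to s1
s1 | _z[z]zzzzy   read z → write z, move R, go to s1
s1 | _zz[z]zzzy   read z → write z, move R, go to s1
s1 | _zzz[z]zzy   read z → write z, move R, go to s1
s1 | _zzzz[z]zy   read z → write z, move R, go to s1
s1 | _zzzzz[z]y   read z → write z, move R, go to s1
s1 | _zzzzzz[y]
No transition is defined for (s1, y); M halts in state s1.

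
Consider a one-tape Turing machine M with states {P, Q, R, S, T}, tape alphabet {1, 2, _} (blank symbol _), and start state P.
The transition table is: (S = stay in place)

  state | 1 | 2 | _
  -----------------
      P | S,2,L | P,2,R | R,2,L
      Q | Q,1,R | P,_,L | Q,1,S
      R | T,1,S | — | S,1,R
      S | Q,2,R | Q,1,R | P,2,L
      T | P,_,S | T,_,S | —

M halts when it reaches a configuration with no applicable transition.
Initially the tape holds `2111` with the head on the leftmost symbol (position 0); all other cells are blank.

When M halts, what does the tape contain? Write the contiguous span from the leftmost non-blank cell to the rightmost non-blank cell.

state=P head=0 tape=___[2]111   (P,2)→(P,2,R)
state=P head=1 tape=___2[1]11   (P,1)→(S,2,L)
state=S head=0 tape=___[2]211   (S,2)→(Q,1,R)
state=Q head=1 tape=___1[2]11   (Q,2)→(P,_,L)
state=P head=0 tape=___[1]_11   (P,1)→(S,2,L)
state=S head=-1 tape=__[_]2_11   (S,_)→(P,2,L)
state=P head=-2 tape=_[_]22_11   (P,_)→(R,2,L)
state=R head=-3 tape=[_]222_11   (R,_)→(S,1,R)
state=S head=-2 tape=1[2]22_11   (S,2)→(Q,1,R)
state=Q head=-1 tape=11[2]2_11   (Q,2)→(P,_,L)
state=P head=-2 tape=1[1]_2_11   (P,1)→(S,2,L)
state=S head=-3 tape=[1]2_2_11   (S,1)→(Q,2,R)
state=Q head=-2 tape=2[2]_2_11   (Q,2)→(P,_,L)
state=P head=-3 tape=[2]__2_11   (P,2)→(P,2,R)
state=P head=-2 tape=2[_]_2_11   (P,_)→(R,2,L)
state=R head=-3 tape=[2]2_2_11
The non-blank tape span at halt is 22_2_11.

22_2_11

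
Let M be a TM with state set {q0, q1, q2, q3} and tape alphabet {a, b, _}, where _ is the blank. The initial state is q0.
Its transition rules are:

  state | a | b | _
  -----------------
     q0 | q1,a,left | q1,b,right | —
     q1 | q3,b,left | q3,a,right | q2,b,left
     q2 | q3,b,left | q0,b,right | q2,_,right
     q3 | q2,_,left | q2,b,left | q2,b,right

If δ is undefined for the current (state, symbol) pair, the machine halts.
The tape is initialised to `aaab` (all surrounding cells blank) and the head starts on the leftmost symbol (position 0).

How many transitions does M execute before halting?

10

q0 | __[a]aab   read a → write a, move left, go to q1
q1 | _[_]aaab   read _ → write b, move left, go to q2
q2 | [_]baaab   read _ → write _, move right, go to q2
q2 | _[b]aaab   read b → write b, move right, go to q0
q0 | _b[a]aab   read a → write a, move left, go to q1
q1 | _[b]aaab   read b → write a, move right, go to q3
q3 | _a[a]aab   read a → write _, move left, go to q2
q2 | _[a]_aab   read a → write b, move left, go to q3
q3 | [_]b_aab   read _ → write b, move right, go to q2
q2 | b[b]_aab   read b → write b, move right, go to q0
q0 | bb[_]aab
M halts after 10 transitions.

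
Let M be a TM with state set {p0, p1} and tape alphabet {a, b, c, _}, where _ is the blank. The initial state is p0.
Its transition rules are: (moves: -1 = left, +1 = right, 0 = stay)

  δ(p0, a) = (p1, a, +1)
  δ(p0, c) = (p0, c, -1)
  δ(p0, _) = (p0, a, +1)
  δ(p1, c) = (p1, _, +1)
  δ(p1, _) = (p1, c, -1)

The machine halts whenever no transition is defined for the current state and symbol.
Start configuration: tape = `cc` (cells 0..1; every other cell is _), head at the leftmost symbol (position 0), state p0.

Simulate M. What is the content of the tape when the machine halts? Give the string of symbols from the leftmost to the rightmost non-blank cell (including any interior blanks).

p0 | _[c]c_   read c → write c, move -1, go to p0
p0 | [_]cc_   read _ → write a, move +1, go to p0
p0 | a[c]c_   read c → write c, move -1, go to p0
p0 | [a]cc_   read a → write a, move +1, go to p1
p1 | a[c]c_   read c → write _, move +1, go to p1
p1 | a_[c]_   read c → write _, move +1, go to p1
p1 | a__[_]   read _ → write c, move -1, go to p1
p1 | a_[_]c   read _ → write c, move -1, go to p1
p1 | a[_]cc   read _ → write c, move -1, go to p1
p1 | [a]ccc
The non-blank tape span at halt is accc.

accc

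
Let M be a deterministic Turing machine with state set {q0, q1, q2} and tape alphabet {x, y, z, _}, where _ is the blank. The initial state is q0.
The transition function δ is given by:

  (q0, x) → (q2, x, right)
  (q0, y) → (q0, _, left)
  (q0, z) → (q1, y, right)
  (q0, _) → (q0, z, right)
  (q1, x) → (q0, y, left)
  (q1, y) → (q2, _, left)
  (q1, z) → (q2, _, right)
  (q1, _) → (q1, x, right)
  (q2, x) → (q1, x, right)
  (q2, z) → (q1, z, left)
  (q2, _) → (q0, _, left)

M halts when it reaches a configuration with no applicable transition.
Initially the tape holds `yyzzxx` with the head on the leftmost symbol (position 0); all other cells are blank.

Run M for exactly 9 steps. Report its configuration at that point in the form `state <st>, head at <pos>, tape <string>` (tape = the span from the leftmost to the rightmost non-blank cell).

state=q0 head=0 tape=_[y]yzzxx   (q0,y)→(q0,_,left)
state=q0 head=-1 tape=[_]_yzzxx   (q0,_)→(q0,z,right)
state=q0 head=0 tape=z[_]yzzxx   (q0,_)→(q0,z,right)
state=q0 head=1 tape=zz[y]zzxx   (q0,y)→(q0,_,left)
state=q0 head=0 tape=z[z]_zzxx   (q0,z)→(q1,y,right)
state=q1 head=1 tape=zy[_]zzxx   (q1,_)→(q1,x,right)
state=q1 head=2 tape=zyx[z]zxx   (q1,z)→(q2,_,right)
state=q2 head=3 tape=zyx_[z]xx   (q2,z)→(q1,z,left)
state=q1 head=2 tape=zyx[_]zxx   (q1,_)→(q1,x,right)
state=q1 head=3 tape=zyxx[z]xx
After 9 steps: state q1, head at 3, tape zyxxzxx.

state q1, head at 3, tape zyxxzxx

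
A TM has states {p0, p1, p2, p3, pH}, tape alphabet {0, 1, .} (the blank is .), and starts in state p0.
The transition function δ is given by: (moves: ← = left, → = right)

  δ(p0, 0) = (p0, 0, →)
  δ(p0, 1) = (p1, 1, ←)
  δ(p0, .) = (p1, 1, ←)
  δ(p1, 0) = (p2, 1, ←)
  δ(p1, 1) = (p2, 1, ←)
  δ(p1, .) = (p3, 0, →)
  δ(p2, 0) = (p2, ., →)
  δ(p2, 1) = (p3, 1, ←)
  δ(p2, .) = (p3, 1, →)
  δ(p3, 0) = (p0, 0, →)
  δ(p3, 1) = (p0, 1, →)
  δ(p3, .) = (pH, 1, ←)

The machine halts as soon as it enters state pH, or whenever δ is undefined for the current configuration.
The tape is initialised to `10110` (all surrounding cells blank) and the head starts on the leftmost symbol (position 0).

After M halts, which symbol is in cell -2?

1

state=p0 head=0 tape=....[1]0110   (p0,1)→(p1,1,←)
state=p1 head=-1 tape=...[.]10110   (p1,.)→(p3,0,→)
state=p3 head=0 tape=...0[1]0110   (p3,1)→(p0,1,→)
state=p0 head=1 tape=...01[0]110   (p0,0)→(p0,0,→)
state=p0 head=2 tape=...010[1]10   (p0,1)→(p1,1,←)
state=p1 head=1 tape=...01[0]110   (p1,0)→(p2,1,←)
state=p2 head=0 tape=...0[1]1110   (p2,1)→(p3,1,←)
state=p3 head=-1 tape=...[0]11110   (p3,0)→(p0,0,→)
state=p0 head=0 tape=...0[1]1110   (p0,1)→(p1,1,←)
state=p1 head=-1 tape=...[0]11110   (p1,0)→(p2,1,←)
state=p2 head=-2 tape=..[.]111110   (p2,.)→(p3,1,→)
state=p3 head=-1 tape=..1[1]11110   (p3,1)→(p0,1,→)
state=p0 head=0 tape=..11[1]1110   (p0,1)→(p1,1,←)
state=p1 head=-1 tape=..1[1]11110   (p1,1)→(p2,1,←)
state=p2 head=-2 tape=..[1]111110   (p2,1)→(p3,1,←)
state=p3 head=-3 tape=.[.]1111110   (p3,.)→(pH,1,←)
state=pH head=-4 tape=[.]11111110
Cell -2 holds 1 when M halts.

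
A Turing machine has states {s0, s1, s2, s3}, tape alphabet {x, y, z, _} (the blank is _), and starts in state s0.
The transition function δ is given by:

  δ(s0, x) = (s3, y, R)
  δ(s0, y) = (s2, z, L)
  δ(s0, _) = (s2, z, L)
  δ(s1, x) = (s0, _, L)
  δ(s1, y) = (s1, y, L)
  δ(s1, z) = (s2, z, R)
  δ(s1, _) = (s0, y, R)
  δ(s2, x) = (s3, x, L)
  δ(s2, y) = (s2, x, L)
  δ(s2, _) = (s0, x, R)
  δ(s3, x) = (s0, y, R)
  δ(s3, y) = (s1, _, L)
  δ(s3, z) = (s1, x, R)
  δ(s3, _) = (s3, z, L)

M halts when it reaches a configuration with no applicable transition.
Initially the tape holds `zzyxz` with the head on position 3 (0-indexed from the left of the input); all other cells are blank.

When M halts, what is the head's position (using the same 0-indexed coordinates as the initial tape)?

1

state=s0 head=3 tape=zzy[x]z__   (s0,x)→(s3,y,R)
state=s3 head=4 tape=zzyy[z]__   (s3,z)→(s1,x,R)
state=s1 head=5 tape=zzyyx[_]_   (s1,_)→(s0,y,R)
state=s0 head=6 tape=zzyyxy[_]   (s0,_)→(s2,z,L)
state=s2 head=5 tape=zzyyx[y]z   (s2,y)→(s2,x,L)
state=s2 head=4 tape=zzyy[x]xz   (s2,x)→(s3,x,L)
state=s3 head=3 tape=zzy[y]xxz   (s3,y)→(s1,_,L)
state=s1 head=2 tape=zz[y]_xxz   (s1,y)→(s1,y,L)
state=s1 head=1 tape=z[z]y_xxz   (s1,z)→(s2,z,R)
state=s2 head=2 tape=zz[y]_xxz   (s2,y)→(s2,x,L)
state=s2 head=1 tape=z[z]x_xxz
At halt the head is at cell 1.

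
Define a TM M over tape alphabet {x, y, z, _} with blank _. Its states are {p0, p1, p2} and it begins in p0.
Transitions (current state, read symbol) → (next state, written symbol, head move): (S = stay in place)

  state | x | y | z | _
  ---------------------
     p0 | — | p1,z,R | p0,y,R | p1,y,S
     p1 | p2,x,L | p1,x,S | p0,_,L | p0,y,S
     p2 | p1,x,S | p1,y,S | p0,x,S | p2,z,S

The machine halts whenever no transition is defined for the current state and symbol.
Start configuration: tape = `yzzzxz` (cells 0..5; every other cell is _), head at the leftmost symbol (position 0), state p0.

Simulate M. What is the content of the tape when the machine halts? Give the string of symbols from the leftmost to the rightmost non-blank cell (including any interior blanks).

p0 | _[y]zzzxz   read y → write z, move R, go to p1
p1 | _z[z]zzxz   read z → write _, move L, go to p0
p0 | _[z]_zzxz   read z → write y, move R, go to p0
p0 | _y[_]zzxz   read _ → write y, move S, go to p1
p1 | _y[y]zzxz   read y → write x, move S, go to p1
p1 | _y[x]zzxz   read x → write x, move L, go to p2
p2 | _[y]xzzxz   read y → write y, move S, go to p1
p1 | _[y]xzzxz   read y → write x, move S, go to p1
p1 | _[x]xzzxz   read x → write x, move L, go to p2
p2 | [_]xxzzxz   read _ → write z, move S, go to p2
p2 | [z]xxzzxz   read z → write x, move S, go to p0
p0 | [x]xxzzxz
The non-blank tape span at halt is xxxzzxz.

xxxzzxz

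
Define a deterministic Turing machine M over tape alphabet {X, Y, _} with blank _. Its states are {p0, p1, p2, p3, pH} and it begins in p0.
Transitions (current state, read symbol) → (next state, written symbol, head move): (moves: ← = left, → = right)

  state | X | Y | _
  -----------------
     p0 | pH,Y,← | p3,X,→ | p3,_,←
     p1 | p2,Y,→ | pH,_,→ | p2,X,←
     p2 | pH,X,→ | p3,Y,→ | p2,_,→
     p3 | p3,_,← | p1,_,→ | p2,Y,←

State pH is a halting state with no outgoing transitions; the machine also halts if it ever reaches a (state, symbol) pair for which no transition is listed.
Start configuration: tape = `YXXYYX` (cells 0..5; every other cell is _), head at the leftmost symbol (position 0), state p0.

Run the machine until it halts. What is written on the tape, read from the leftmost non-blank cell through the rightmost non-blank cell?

Y_XXYYX

state=p0 head=0 tape=__[Y]XXYYX   (p0,Y)→(p3,X,→)
state=p3 head=1 tape=__X[X]XYYX   (p3,X)→(p3,_,←)
state=p3 head=0 tape=__[X]_XYYX   (p3,X)→(p3,_,←)
state=p3 head=-1 tape=_[_]__XYYX   (p3,_)→(p2,Y,←)
state=p2 head=-2 tape=[_]Y__XYYX   (p2,_)→(p2,_,→)
state=p2 head=-1 tape=_[Y]__XYYX   (p2,Y)→(p3,Y,→)
state=p3 head=0 tape=_Y[_]_XYYX   (p3,_)→(p2,Y,←)
state=p2 head=-1 tape=_[Y]Y_XYYX   (p2,Y)→(p3,Y,→)
state=p3 head=0 tape=_Y[Y]_XYYX   (p3,Y)→(p1,_,→)
state=p1 head=1 tape=_Y_[_]XYYX   (p1,_)→(p2,X,←)
state=p2 head=0 tape=_Y[_]XXYYX   (p2,_)→(p2,_,→)
state=p2 head=1 tape=_Y_[X]XYYX   (p2,X)→(pH,X,→)
state=pH head=2 tape=_Y_X[X]YYX
The non-blank tape span at halt is Y_XXYYX.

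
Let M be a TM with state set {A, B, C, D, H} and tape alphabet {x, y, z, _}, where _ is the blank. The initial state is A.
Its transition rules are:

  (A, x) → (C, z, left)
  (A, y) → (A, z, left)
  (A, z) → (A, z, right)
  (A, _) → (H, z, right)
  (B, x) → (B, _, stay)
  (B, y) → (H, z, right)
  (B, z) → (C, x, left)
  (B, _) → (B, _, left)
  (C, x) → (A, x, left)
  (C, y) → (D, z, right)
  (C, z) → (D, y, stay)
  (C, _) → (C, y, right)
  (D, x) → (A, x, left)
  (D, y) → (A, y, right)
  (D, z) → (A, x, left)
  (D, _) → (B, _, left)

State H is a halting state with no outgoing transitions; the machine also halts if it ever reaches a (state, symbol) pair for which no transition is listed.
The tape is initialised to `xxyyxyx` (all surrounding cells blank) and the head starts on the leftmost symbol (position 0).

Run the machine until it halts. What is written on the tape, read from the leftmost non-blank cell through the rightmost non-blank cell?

yyzzyzyzz

state=A head=0 tape=_[x]xyyxyx__   (A,x)→(C,z,left)
state=C head=-1 tape=[_]zxyyxyx__   (C,_)→(C,y,right)
state=C head=0 tape=y[z]xyyxyx__   (C,z)→(D,y,stay)
state=D head=0 tape=y[y]xyyxyx__   (D,y)→(A,y,right)
state=A head=1 tape=yy[x]yyxyx__   (A,x)→(C,z,left)
state=C head=0 tape=y[y]zyyxyx__   (C,y)→(D,z,right)
state=D head=1 tape=yz[z]yyxyx__   (D,z)→(A,x,left)
state=A head=0 tape=y[z]xyyxyx__   (A,z)→(A,z,right)
state=A head=1 tape=yz[x]yyxyx__   (A,x)→(C,z,left)
state=C head=0 tape=y[z]zyyxyx__   (C,z)→(D,y,stay)
state=D head=0 tape=y[y]zyyxyx__   (D,y)→(A,y,right)
state=A head=1 tape=yy[z]yyxyx__   (A,z)→(A,z,right)
state=A head=2 tape=yyz[y]yxyx__   (A,y)→(A,z,left)
state=A head=1 tape=yy[z]zyxyx__   (A,z)→(A,z,right)
state=A head=2 tape=yyz[z]yxyx__   (A,z)→(A,z,right)
state=A head=3 tape=yyzz[y]xyx__   (A,y)→(A,z,left)
state=A head=2 tape=yyz[z]zxyx__   (A,z)→(A,z,right)
state=A head=3 tape=yyzz[z]xyx__   (A,z)→(A,z,right)
state=A head=4 tape=yyzzz[x]yx__   (A,x)→(C,z,left)
state=C head=3 tape=yyzz[z]zyx__   (C,z)→(D,y,stay)
state=D head=3 tape=yyzz[y]zyx__   (D,y)→(A,y,right)
state=A head=4 tape=yyzzy[z]yx__   (A,z)→(A,z,right)
state=A head=5 tape=yyzzyz[y]x__   (A,y)→(A,z,left)
state=A head=4 tape=yyzzy[z]zx__   (A,z)→(A,z,right)
state=A head=5 tape=yyzzyz[z]x__   (A,z)→(A,z,right)
state=A head=6 tape=yyzzyzz[x]__   (A,x)→(C,z,left)
state=C head=5 tape=yyzzyz[z]z__   (C,z)→(D,y,stay)
state=D head=5 tape=yyzzyz[y]z__   (D,y)→(A,y,right)
state=A head=6 tape=yyzzyzy[z]__   (A,z)→(A,z,right)
state=A head=7 tape=yyzzyzyz[_]_   (A,_)→(H,z,right)
state=H head=8 tape=yyzzyzyzz[_]
The non-blank tape span at halt is yyzzyzyzz.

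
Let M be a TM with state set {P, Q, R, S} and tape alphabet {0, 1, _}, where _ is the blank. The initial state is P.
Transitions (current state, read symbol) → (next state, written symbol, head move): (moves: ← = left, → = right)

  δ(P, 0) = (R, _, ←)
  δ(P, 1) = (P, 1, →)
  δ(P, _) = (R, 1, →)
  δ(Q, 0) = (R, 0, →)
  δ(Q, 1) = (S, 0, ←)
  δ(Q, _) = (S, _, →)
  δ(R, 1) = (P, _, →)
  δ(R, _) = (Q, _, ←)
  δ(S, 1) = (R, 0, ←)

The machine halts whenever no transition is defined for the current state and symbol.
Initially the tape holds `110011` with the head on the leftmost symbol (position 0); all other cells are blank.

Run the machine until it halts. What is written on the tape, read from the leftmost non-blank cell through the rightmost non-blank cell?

state=P head=0 tape=[1]10011   (P,1)→(P,1,→)
state=P head=1 tape=1[1]0011   (P,1)→(P,1,→)
state=P head=2 tape=11[0]011   (P,0)→(R,_,←)
state=R head=1 tape=1[1]_011   (R,1)→(P,_,→)
state=P head=2 tape=1_[_]011   (P,_)→(R,1,→)
state=R head=3 tape=1_1[0]11
The non-blank tape span at halt is 1_1011.

1_1011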